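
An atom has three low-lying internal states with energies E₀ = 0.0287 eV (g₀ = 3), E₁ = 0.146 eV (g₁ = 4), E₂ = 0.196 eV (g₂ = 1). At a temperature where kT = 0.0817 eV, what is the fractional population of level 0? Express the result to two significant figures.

0.74

Eᵢ/kT = 0.3513, 1.787, 2.399.
Z = Σ gᵢe^(−Eᵢ/kT) = 3·e^(−0.3513) + 4·e^(−1.787) + 1·e^(−2.399) = 2.111 + 0.6698 + 0.09081 = 2.872.
P₀ = g₀ e^(−E₀/kT) / Z = 2.111/2.872 = 0.74.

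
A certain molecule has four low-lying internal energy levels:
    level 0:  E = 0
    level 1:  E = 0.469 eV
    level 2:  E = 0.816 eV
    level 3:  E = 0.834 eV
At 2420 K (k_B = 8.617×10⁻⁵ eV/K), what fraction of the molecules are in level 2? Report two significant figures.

k_BT = 8.617×10⁻⁵ × 2420 K = 0.2085 eV.
Eᵢ/kT = 0, 2.249, 3.914, 4.000.
Z = Σ e^(−Eᵢ/kT) = e^(−0) + e^(−2.249) + e^(−3.914) + e^(−4.000) = 1.000 + 0.1055 + 0.01996 + 0.01832 = 1.144.
P₂ = e^(−E₂/kT) / Z = 0.01996/1.144 = 0.017.

0.017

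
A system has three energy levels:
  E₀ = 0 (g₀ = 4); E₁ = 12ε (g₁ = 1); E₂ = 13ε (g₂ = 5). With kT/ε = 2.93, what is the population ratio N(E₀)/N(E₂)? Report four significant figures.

67.61

n₀/n₂ = (g₀/g₂) exp[−(E₀−E₂)/kT] = (4/5) × exp(−(-13ε)/(2.93ε)) = (4/5) × exp(4.43686) = 67.61.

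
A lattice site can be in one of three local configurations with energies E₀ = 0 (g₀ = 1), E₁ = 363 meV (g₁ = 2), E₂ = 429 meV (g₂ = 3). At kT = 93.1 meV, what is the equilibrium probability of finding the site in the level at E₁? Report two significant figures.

0.038

Eᵢ/kT = 0, 3.899, 4.608.
Z = Σ gᵢe^(−Eᵢ/kT) = 1·e^(−0) + 2·e^(−3.899) + 3·e^(−4.608) = 1.000 + 0.04052 + 0.02992 = 1.070.
P₁ = g₁ e^(−E₁/kT) / Z = 0.04052/1.070 = 0.038.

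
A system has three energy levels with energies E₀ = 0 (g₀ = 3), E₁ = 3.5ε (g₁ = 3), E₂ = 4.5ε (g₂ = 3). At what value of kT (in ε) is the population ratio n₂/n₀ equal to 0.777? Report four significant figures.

n₂/n₀ = (g₂/g₀) exp[−(E₂−E₀)/kT] = 0.777.
⇒ (E₂−E₀)/kT = ln((3/3)/0.777) = ln(1.28700) = 0.252314.
kT = 4.5ε / 0.252314 = 17.83 ε.

17.83 ε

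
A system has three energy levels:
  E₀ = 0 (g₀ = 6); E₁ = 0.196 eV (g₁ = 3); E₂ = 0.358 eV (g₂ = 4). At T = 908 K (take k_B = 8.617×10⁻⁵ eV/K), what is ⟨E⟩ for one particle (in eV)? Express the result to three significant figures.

k_BT = 8.617×10⁻⁵ × 908 K = 0.078242 eV.
Eᵢ/kT = 0, 2.5050, 4.5755.
Z = Σ gᵢe^(−Eᵢ/kT) = 6·e^(−0) + 3·e^(−2.5050) + 4·e^(−4.5755) = 6.0000 + 0.24503 + 0.041205 = 6.2862.
⟨E⟩ = Σ Eᵢ gᵢe^(−Eᵢ/kT) / Z = (0·6.0000 + 0.196·0.24503 + 0.358·0.041205) / 6.2862 = 0.00999 eV.

0.00999 eV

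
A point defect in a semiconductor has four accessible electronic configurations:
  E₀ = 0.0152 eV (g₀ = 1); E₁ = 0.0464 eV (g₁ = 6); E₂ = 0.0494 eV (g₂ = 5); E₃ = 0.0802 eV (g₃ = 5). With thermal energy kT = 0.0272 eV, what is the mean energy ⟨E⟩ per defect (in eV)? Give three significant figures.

Eᵢ/kT = 0.55882, 1.7059, 1.8162, 2.9485.
Z = Σ gᵢe^(−Eᵢ/kT) = 1·e^(−0.55882) + 6·e^(−1.7059) + 5·e^(−1.8162) + 5·e^(−2.9485) = 0.57188 + 1.0897 + 0.81321 + 0.26209 = 2.7369.
⟨E⟩ = Σ Eᵢ gᵢe^(−Eᵢ/kT) / Z = (0.0152·0.57188 + 0.0464·1.0897 + 0.0494·0.81321 + 0.0802·0.26209) / 2.7369 = 0.0440 eV.

0.0440 eV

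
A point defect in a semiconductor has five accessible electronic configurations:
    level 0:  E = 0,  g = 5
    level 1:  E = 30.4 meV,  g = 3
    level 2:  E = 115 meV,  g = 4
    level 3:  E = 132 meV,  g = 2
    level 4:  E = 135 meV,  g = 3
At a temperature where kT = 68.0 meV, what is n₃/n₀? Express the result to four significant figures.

0.05741

n₃/n₀ = (g₃/g₀) exp[−(E₃−E₀)/kT] = (2/5) × exp(−(132 meV)/(68.0 meV)) = (2/5) × exp(-1.94118) = 0.05741.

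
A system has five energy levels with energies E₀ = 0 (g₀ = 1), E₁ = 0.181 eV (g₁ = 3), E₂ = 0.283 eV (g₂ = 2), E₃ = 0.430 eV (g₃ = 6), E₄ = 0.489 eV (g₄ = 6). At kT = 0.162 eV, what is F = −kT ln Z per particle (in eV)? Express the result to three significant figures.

-0.180 eV

Eᵢ/kT = 0, 1.1173, 1.7469, 2.6543, 3.0185.
Z = Σ gᵢe^(−Eᵢ/kT) = 1·e^(−0) + 3·e^(−1.1173) + 2·e^(−1.7469) + 6·e^(−2.6543) + 6·e^(−3.0185) = 1.0000 + 0.98149 + 0.34863 + 0.42209 + 0.29325 = 3.0455.
F = −kT ln Z = −0.162 × ln(3.0455) = −0.162 × 1.1137 = -0.180 eV.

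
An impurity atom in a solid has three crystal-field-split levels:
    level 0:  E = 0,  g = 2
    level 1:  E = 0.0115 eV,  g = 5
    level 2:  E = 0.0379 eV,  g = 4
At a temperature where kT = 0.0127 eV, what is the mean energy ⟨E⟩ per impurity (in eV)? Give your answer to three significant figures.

Eᵢ/kT = 0, 0.90551, 2.9843.
Z = Σ gᵢe^(−Eᵢ/kT) = 2·e^(−0) + 5·e^(−0.90551) + 4·e^(−2.9843) = 2.0000 + 2.0217 + 0.20230 = 4.2240.
⟨E⟩ = Σ Eᵢ gᵢe^(−Eᵢ/kT) / Z = (0·2.0000 + 0.0115·2.0217 + 0.0379·0.20230) / 4.2240 = 0.00732 eV.

0.00732 eV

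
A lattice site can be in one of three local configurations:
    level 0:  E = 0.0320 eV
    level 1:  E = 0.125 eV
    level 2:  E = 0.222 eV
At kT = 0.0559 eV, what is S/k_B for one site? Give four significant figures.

Eᵢ/kT = 0.572451, 2.23614, 3.97138.
Z = Σ e^(−Eᵢ/kT) = e^(−0.572451) + e^(−2.23614) + e^(−3.97138) = 0.564141 + 0.106870 + 0.0188474 = 0.689858.
⟨E⟩ = Σ EᵢPᵢ = 0.0515981 eV.
S/k_B = ln Z + ⟨E⟩/kT = ln(0.689858) + 0.0515981/0.0559 = -0.371269 + 0.923043 = 0.5518.

0.5518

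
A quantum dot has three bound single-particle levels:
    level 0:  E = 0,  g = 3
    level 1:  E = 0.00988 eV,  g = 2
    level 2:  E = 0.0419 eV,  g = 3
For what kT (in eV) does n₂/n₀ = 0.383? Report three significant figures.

0.0437 eV

n₂/n₀ = (g₂/g₀) exp[−(E₂−E₀)/kT] = 0.383.
⇒ (E₂−E₀)/kT = ln((3/3)/0.383) = ln(2.6110) = 0.95973.
kT = 0.0419 eV / 0.95973 = 0.0437 eV.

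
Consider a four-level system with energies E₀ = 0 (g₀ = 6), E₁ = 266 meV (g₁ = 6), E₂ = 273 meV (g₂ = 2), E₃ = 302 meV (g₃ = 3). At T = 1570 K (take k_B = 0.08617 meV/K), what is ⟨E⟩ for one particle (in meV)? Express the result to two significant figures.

53 meV

k_BT = 0.08617 × 1570 K = 135.3 meV.
Eᵢ/kT = 0, 1.966, 2.018, 2.232.
Z = Σ gᵢe^(−Eᵢ/kT) = 6·e^(−0) + 6·e^(−1.966) + 2·e^(−2.018) + 3·e^(−2.232) = 6.000 + 0.8401 + 0.2658 + 0.3219 = 7.428.
⟨E⟩ = Σ Eᵢ gᵢe^(−Eᵢ/kT) / Z = (0·6.000 + 266·0.8401 + 273·0.2658 + 302·0.3219) / 7.428 = 53 meV.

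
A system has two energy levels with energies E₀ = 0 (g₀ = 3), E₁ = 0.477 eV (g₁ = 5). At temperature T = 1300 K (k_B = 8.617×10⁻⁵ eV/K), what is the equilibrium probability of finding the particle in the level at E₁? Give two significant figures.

0.023

k_BT = 8.617×10⁻⁵ × 1300 K = 0.1120 eV.
Eᵢ/kT = 0, 4.259.
Z = Σ gᵢe^(−Eᵢ/kT) = 3·e^(−0) + 5·e^(−4.259) = 3.000 + 0.07068 = 3.071.
P₁ = g₁ e^(−E₁/kT) / Z = 0.07068/3.071 = 0.023.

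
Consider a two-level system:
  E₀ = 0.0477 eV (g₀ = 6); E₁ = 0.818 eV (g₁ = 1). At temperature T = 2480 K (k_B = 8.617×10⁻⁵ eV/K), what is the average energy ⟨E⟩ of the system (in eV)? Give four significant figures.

k_BT = 8.617×10⁻⁵ × 2480 K = 0.213702 eV.
Eᵢ/kT = 0.223208, 3.82776.
Z = Σ gᵢe^(−Eᵢ/kT) = 6·e^(−0.223208) + 1·e^(−3.82776) = 4.79969 + 0.0217583 = 4.82145.
⟨E⟩ = Σ Eᵢ gᵢe^(−Eᵢ/kT) / Z = (0.0477·4.79969 + 0.818·0.0217583) / 4.82145 = 0.05118 eV.

0.05118 eV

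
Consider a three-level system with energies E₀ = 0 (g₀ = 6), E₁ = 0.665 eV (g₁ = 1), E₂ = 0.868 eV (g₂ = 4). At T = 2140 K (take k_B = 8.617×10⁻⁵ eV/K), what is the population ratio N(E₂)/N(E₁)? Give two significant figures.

1.3

k_BT = 8.617×10⁻⁵ × 2140 K = 0.1844 eV.
n₂/n₁ = (g₂/g₁) exp[−(E₂−E₁)/kT] = (4/1) × exp(−(0.203 eV)/(0.1844 eV)) = (4/1) × exp(-1.101) = 1.3.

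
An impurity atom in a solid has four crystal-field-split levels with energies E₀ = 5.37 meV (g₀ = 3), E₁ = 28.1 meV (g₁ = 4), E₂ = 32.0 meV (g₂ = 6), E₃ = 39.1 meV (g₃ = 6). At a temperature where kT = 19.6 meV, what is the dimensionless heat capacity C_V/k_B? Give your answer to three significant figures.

0.505

Eᵢ/kT = 0.27398, 1.4337, 1.6327, 1.9949.
Z = Σ gᵢe^(−Eᵢ/kT) = 3·e^(−0.27398) + 4·e^(−1.4337) + 6·e^(−1.6327) + 6·e^(−1.9949) = 2.2810 + 0.95370 + 1.1724 + 0.81616 = 5.2233.
⟨E⟩ = 20.768 meV, ⟨E²⟩ = 625.49 meV².
C_V/k_B = (⟨E²⟩ − ⟨E⟩²)/(kT)² = (625.49 − 431.31)/384.16 = 0.505.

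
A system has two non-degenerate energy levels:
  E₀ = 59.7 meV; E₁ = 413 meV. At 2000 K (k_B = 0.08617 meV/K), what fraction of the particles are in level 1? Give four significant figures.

k_BT = 0.08617 × 2000 K = 172.340 meV.
Eᵢ/kT = 0.346408, 2.39643.
Z = Σ e^(−Eᵢ/kT) = e^(−0.346408) + e^(−2.39643) = 0.707224 + 0.0910424 = 0.798266.
P₁ = e^(−E₁/kT) / Z = 0.0910424/0.798266 = 0.1141.

0.1141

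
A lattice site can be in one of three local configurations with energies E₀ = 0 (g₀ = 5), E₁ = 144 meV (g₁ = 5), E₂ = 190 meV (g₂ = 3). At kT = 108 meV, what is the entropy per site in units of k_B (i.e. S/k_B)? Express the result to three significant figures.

2.31

Eᵢ/kT = 0, 1.3333, 1.7593.
Z = Σ gᵢe^(−Eᵢ/kT) = 5·e^(−0) + 5·e^(−1.3333) + 3·e^(−1.7593) = 5.0000 + 1.3180 + 0.51650 = 6.8345.
⟨E⟩ = Σ EᵢPᵢ = 42.128 meV.
S/k_B = ln Z + ⟨E⟩/kT = ln(6.8345) + 42.128/108 = 1.9220 + 0.39007 = 2.31.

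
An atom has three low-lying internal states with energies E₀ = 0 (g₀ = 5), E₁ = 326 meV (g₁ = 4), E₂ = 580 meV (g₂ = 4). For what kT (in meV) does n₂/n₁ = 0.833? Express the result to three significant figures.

1390 meV

n₂/n₁ = (g₂/g₁) exp[−(E₂−E₁)/kT] = 0.833.
⇒ (E₂−E₁)/kT = ln((4/4)/0.833) = ln(1.2005) = 0.18274.
kT = 254 meV / 0.18274 = 1390 meV.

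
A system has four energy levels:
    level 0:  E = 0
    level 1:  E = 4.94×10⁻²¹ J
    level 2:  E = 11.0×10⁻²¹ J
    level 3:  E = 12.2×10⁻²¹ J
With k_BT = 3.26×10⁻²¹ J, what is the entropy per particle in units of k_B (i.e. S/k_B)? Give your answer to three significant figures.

0.666

Eᵢ/kT = 0, 1.5153, 3.3742, 3.7423.
Z = Σ e^(−Eᵢ/kT) = e^(−0) + e^(−1.5153) + e^(−3.3742) + e^(−3.7423) = 1.0000 + 0.21974 + 0.034246 + 0.023700 = 1.2777.
⟨E⟩ = Σ EᵢPᵢ = 1.3707 ×10⁻²¹ J.
S/k_B = ln Z + ⟨E⟩/kT = ln(1.2777) + 1.3707/3.26 = 0.24506 + 0.42046 = 0.666.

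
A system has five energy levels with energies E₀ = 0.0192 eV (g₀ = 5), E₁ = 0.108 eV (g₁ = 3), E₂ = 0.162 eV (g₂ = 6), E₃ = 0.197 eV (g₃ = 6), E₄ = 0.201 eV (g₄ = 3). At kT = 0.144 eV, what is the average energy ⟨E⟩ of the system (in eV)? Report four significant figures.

0.1002 eV

Eᵢ/kT = 0.133333, 0.750000, 1.12500, 1.36806, 1.39583.
Z = Σ gᵢe^(−Eᵢ/kT) = 5·e^(−0.133333) + 3·e^(−0.750000) + 6·e^(−1.12500) + 6·e^(−1.36806) + 3·e^(−1.39583) = 4.37587 + 1.41710 + 1.94791 + 1.52760 + 0.742882 = 10.0114.
⟨E⟩ = Σ Eᵢ gᵢe^(−Eᵢ/kT) / Z = (0.0192·4.37587 + 0.108·1.41710 + 0.162·1.94791 + 0.197·1.52760 + 0.201·0.742882) / 10.0114 = 0.1002 eV.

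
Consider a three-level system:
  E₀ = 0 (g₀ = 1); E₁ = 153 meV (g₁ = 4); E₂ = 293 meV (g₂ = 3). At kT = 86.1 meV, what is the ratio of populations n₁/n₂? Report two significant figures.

6.8

n₁/n₂ = (g₁/g₂) exp[−(E₁−E₂)/kT] = (4/3) × exp(−(-140 meV)/(86.1 meV)) = (4/3) × exp(1.626) = 6.8.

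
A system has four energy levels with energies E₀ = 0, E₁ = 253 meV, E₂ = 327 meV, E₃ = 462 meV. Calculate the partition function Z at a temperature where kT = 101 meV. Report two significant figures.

Eᵢ/kT = 0, 2.505, 3.238, 4.574.
Z = Σ e^(−Eᵢ/kT) = e^(−0) + e^(−2.505) + e^(−3.238) + e^(−4.574) = 1.000 + 0.08168 + 0.03924 + 0.01032 = 1.131.

Z = 1.1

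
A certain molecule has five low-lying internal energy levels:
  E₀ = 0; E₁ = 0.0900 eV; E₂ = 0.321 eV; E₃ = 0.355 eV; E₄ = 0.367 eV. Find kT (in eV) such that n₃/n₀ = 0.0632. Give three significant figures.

0.129 eV

n₃/n₀ = exp[−(E₃−E₀)/kT] = 0.0632.
⇒ (E₃−E₀)/kT = ln(1/0.0632) = ln(15.823) = 2.7615.
kT = 0.355 eV / 2.7615 = 0.129 eV.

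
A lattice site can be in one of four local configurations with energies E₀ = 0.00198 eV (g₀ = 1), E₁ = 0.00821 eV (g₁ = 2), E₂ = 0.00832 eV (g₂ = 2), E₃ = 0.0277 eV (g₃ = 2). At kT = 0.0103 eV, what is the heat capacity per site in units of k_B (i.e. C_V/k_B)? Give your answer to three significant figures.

0.279

Eᵢ/kT = 0.19223, 0.79709, 0.80777, 2.6893.
Z = Σ gᵢe^(−Eᵢ/kT) = 1·e^(−0.19223) + 2·e^(−0.79709) + 2·e^(−0.80777) + 2·e^(−2.6893) = 0.82512 + 0.90128 + 0.89170 + 0.13586 = 2.7540.
⟨E⟩ = 0.0073404 eV, ⟨E²⟩ = 0.000083498 eV².
C_V/k_B = (⟨E²⟩ − ⟨E⟩²)/(kT)² = (0.000083498 − 0.000053881)/0.00010609 = 0.279.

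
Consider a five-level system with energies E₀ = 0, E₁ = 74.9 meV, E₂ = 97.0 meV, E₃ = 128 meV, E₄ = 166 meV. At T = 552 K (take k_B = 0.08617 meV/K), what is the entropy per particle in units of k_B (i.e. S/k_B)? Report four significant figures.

0.9748

k_BT = 0.08617 × 552 K = 47.5658 meV.
Eᵢ/kT = 0, 1.57466, 2.03928, 2.69101, 3.48990.
Z = Σ e^(−Eᵢ/kT) = e^(−0) + e^(−1.57466) + e^(−2.03928) + e^(−2.69101) + e^(−3.48990) = 1.00000 + 0.207078 + 0.130122 + 0.0678124 + 0.0305039 = 1.43552.
⟨E⟩ = Σ EᵢPᵢ = 29.1710 meV.
S/k_B = ln Z + ⟨E⟩/kT = ln(1.43552) + 29.1710/47.5658 = 0.361527 + 0.613277 = 0.9748.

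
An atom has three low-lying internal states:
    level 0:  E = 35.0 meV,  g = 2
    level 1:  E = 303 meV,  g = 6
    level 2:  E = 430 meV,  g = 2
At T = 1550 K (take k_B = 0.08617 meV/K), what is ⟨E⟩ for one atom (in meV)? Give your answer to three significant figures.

123 meV

k_BT = 0.08617 × 1550 K = 133.56 meV.
Eᵢ/kT = 0.26205, 2.2686, 3.2195.
Z = Σ gᵢe^(−Eᵢ/kT) = 2·e^(−0.26205) + 6·e^(−2.2686) + 2·e^(−3.2195) = 1.5389 + 0.62074 + 0.079950 = 2.2396.
⟨E⟩ = Σ Eᵢ gᵢe^(−Eᵢ/kT) / Z = (35.0·1.5389 + 303·0.62074 + 430·0.079950) / 2.2396 = 123 meV.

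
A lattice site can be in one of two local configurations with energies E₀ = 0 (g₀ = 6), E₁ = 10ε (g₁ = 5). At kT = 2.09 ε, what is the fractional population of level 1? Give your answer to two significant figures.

Eᵢ/kT = 0, 4.785.
Z = Σ gᵢe^(−Eᵢ/kT) = 6·e^(−0) + 5·e^(−4.785) = 6.000 + 0.04177 = 6.042.
P₁ = g₁ e^(−E₁/kT) / Z = 0.04177/6.042 = 0.0069.

0.0069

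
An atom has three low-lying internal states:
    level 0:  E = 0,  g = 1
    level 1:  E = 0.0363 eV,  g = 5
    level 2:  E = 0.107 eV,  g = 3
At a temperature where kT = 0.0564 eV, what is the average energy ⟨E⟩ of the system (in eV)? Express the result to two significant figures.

0.035 eV

Eᵢ/kT = 0, 0.6436, 1.897.
Z = Σ gᵢe^(−Eᵢ/kT) = 1·e^(−0) + 5·e^(−0.6436) + 3·e^(−1.897) = 1.000 + 2.627 + 0.4501 = 4.077.
⟨E⟩ = Σ Eᵢ gᵢe^(−Eᵢ/kT) / Z = (0·1.000 + 0.0363·2.627 + 0.107·0.4501) / 4.077 = 0.035 eV.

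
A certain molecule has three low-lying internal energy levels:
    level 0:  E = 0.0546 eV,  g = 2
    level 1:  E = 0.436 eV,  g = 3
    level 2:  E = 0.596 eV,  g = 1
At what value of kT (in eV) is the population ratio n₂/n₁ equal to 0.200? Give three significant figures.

0.313 eV

n₂/n₁ = (g₂/g₁) exp[−(E₂−E₁)/kT] = 0.200.
⇒ (E₂−E₁)/kT = ln((1/3)/0.200) = ln(1.6667) = 0.51085.
kT = 0.160 eV / 0.51085 = 0.313 eV.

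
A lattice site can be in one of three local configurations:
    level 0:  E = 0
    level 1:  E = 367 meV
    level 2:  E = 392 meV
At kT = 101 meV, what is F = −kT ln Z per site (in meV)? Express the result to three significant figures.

Eᵢ/kT = 0, 3.6337, 3.8812.
Z = Σ e^(−Eᵢ/kT) = e^(−0) + e^(−3.6337) + e^(−3.8812) = 1.0000 + 0.026418 + 0.020626 = 1.0470.
F = −kT ln Z = −101 × ln(1.0470) = −101 × 0.045929 = -4.64 meV.

-4.64 meV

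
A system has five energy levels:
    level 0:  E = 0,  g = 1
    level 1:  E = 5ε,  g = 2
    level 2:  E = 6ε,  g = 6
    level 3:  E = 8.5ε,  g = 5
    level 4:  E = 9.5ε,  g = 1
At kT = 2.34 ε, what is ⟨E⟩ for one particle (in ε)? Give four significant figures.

2.836 ε

Eᵢ/kT = 0, 2.13675, 2.56410, 3.63248, 4.05983.
Z = Σ gᵢe^(−Eᵢ/kT) = 1·e^(−0) + 2·e^(−2.13675) + 6·e^(−2.56410) + 5·e^(−3.63248) + 1·e^(−4.05983) = 1.00000 + 0.236076 + 0.461931 + 0.132253 + 0.0172520 = 1.84751.
⟨E⟩ = Σ Eᵢ gᵢe^(−Eᵢ/kT) / Z = (0·1.00000 + 5·0.236076 + 6·0.461931 + 8.5·0.132253 + 9.5·0.0172520) / 1.84751 = 2.836 ε.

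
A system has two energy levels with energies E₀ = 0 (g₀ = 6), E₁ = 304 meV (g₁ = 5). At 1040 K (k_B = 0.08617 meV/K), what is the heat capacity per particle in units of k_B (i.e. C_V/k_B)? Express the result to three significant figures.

0.305

k_BT = 0.08617 × 1040 K = 89.617 meV.
Eᵢ/kT = 0, 3.3922.
Z = Σ gᵢe^(−Eᵢ/kT) = 6·e^(−0) + 5·e^(−3.3922) = 6.0000 + 0.16817 = 6.1682.
⟨E⟩ = 8.2883 meV, ⟨E²⟩ = 2519.6 meV².
C_V/k_B = (⟨E²⟩ − ⟨E⟩²)/(kT)² = (2519.6 − 68.696)/8031.2 = 0.305.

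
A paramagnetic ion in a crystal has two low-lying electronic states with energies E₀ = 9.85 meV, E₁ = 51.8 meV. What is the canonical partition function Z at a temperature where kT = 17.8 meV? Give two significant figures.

Z = 0.63

Eᵢ/kT = 0.5534, 2.910.
Z = Σ e^(−Eᵢ/kT) = e^(−0.5534) + e^(−2.910) = 0.5750 + 0.05448 = 0.6295.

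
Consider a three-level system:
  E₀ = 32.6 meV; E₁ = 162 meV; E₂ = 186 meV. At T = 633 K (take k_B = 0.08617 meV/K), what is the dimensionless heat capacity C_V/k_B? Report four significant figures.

k_BT = 0.08617 × 633 K = 54.5456 meV.
Eᵢ/kT = 0.597665, 2.96999, 3.40999.
Z = Σ e^(−Eᵢ/kT) = e^(−0.597665) + e^(−2.96999) + e^(−3.40999) = 0.550095 + 0.0513038 + 0.0330415 = 0.634440.
⟨E⟩ = 51.0529 meV, ⟨E²⟩ = 4845.44 meV².
C_V/k_B = (⟨E²⟩ − ⟨E⟩²)/(kT)² = (4845.44 − 2606.40)/2975.22 = 0.7526.

0.7526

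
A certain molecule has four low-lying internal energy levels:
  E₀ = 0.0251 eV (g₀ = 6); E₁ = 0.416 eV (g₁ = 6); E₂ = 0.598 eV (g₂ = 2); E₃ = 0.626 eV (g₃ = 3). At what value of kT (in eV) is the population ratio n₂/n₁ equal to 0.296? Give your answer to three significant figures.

n₂/n₁ = (g₂/g₁) exp[−(E₂−E₁)/kT] = 0.296.
⇒ (E₂−E₁)/kT = ln((2/6)/0.296) = ln(1.1261) = 0.11876.
kT = 0.182 eV / 0.11876 = 1.53 eV.

1.53 eV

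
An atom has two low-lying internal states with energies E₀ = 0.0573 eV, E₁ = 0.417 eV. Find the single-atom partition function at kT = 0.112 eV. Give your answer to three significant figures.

Z = 0.624

Eᵢ/kT = 0.51161, 3.7232.
Z = Σ e^(−Eᵢ/kT) = e^(−0.51161) + e^(−3.7232) = 0.59953 + 0.024157 = 0.62369.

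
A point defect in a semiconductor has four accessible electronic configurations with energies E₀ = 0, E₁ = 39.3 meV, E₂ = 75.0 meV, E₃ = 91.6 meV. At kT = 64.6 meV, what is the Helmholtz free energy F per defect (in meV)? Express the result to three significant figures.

-47.9 meV

Eᵢ/kT = 0, 0.60836, 1.1610, 1.4180.
Z = Σ e^(−Eᵢ/kT) = e^(−0) + e^(−0.60836) + e^(−1.1610) + e^(−1.4180) = 1.0000 + 0.54424 + 0.31317 + 0.24220 = 2.0996.
F = −kT ln Z = −64.6 × ln(2.0996) = −64.6 × 0.74175 = -47.9 meV.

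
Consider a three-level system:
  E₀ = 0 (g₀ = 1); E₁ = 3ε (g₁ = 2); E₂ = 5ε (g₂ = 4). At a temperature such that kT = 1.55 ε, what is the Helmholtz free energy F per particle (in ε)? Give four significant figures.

Eᵢ/kT = 0, 1.93548, 3.22581.
Z = Σ gᵢe^(−Eᵢ/kT) = 1·e^(−0) + 2·e^(−1.93548) + 4·e^(−3.22581) = 1.00000 + 0.288710 + 0.158894 = 1.44760.
F = −kT ln Z = −1.55 × ln(1.44760) = −1.55 × 0.369907 = -0.5734 ε.

-0.5734 ε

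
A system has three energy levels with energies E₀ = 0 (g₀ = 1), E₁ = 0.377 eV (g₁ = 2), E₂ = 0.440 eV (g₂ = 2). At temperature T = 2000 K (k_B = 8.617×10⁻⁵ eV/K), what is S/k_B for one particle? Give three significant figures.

k_BT = 8.617×10⁻⁵ × 2000 K = 0.17234 eV.
Eᵢ/kT = 0, 2.1875, 2.5531.
Z = Σ gᵢe^(−Eᵢ/kT) = 1·e^(−0) + 2·e^(−2.1875) + 2·e^(−2.5531) = 1.0000 + 0.22439 + 0.15568 = 1.3801.
⟨E⟩ = Σ EᵢPᵢ = 0.11093 eV.
S/k_B = ln Z + ⟨E⟩/kT = ln(1.3801) + 0.11093/0.17234 = 0.32216 + 0.64367 = 0.966.

0.966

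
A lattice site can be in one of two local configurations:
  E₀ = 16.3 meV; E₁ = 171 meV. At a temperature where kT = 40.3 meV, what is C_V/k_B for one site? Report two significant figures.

Eᵢ/kT = 0.4045, 4.243.
Z = Σ e^(−Eᵢ/kT) = e^(−0.4045) + e^(−4.243) = 0.6673 + 0.01436 = 0.6817.
⟨E⟩ = 19.56 meV, ⟨E²⟩ = 876.0 meV².
C_V/k_B = (⟨E²⟩ − ⟨E⟩²)/(kT)² = (876.0 − 382.6)/1624 = 0.30.

0.30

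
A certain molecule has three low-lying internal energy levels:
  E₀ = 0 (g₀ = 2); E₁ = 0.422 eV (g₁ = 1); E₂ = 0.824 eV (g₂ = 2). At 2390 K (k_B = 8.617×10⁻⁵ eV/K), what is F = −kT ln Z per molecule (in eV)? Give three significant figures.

-0.159 eV

k_BT = 8.617×10⁻⁵ × 2390 K = 0.20595 eV.
Eᵢ/kT = 0, 2.0490, 4.0010.
Z = Σ gᵢe^(−Eᵢ/kT) = 2·e^(−0) + 1·e^(−2.0490) + 2·e^(−4.0010) = 2.0000 + 0.12886 + 0.036595 = 2.1655.
F = −kT ln Z = −0.20595 × ln(2.1655) = −0.20595 × 0.77265 = -0.159 eV.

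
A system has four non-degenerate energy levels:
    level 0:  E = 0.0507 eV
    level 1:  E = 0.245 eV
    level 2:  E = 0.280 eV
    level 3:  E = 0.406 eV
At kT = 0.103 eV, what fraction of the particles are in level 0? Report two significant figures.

Eᵢ/kT = 0.4922, 2.379, 2.718, 3.942.
Z = Σ e^(−Eᵢ/kT) = e^(−0.4922) + e^(−2.379) + e^(−2.718) + e^(−3.942) = 0.6113 + 0.09264 + 0.06601 + 0.01941 = 0.7894.
P₀ = e^(−E₀/kT) / Z = 0.6113/0.7894 = 0.77.

0.77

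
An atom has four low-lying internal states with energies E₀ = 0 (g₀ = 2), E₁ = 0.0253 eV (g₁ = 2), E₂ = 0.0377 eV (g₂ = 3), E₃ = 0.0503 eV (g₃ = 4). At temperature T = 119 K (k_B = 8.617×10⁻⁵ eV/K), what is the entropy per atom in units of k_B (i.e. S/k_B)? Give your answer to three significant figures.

k_BT = 8.617×10⁻⁵ × 119 K = 0.010254 eV.
Eᵢ/kT = 0, 2.4673, 3.6766, 4.9054.
Z = Σ gᵢe^(−Eᵢ/kT) = 2·e^(−0) + 2·e^(−2.4673) + 3·e^(−3.6766) + 4·e^(−4.9054) = 2.0000 + 0.16963 + 0.075927 + 0.029626 = 2.2752.
⟨E⟩ = Σ EᵢPᵢ = 0.0037993 eV.
S/k_B = ln Z + ⟨E⟩/kT = ln(2.2752) + 0.0037993/0.010254 = 0.82207 + 0.37052 = 1.19.

1.19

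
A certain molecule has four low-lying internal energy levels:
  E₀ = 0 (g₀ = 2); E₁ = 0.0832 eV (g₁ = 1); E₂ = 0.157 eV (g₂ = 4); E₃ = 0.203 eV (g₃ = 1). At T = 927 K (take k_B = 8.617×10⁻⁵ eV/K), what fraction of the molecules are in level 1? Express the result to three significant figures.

0.118

k_BT = 8.617×10⁻⁵ × 927 K = 0.079880 eV.
Eᵢ/kT = 0, 1.0416, 1.9654, 2.5413.
Z = Σ gᵢe^(−Eᵢ/kT) = 2·e^(−0) + 1·e^(−1.0416) + 4·e^(−1.9654) + 1·e^(−2.5413) = 2.0000 + 0.35289 + 0.56040 + 0.078764 = 2.9921.
P₁ = g₁ e^(−E₁/kT) / Z = 0.35289/2.9921 = 0.118.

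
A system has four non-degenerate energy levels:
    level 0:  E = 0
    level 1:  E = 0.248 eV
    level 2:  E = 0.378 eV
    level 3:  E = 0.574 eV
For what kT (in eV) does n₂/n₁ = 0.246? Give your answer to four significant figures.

n₂/n₁ = exp[−(E₂−E₁)/kT] = 0.246.
⇒ (E₂−E₁)/kT = ln(1/0.246) = ln(4.06504) = 1.40242.
kT = 0.130 eV / 1.40242 = 0.09270 eV.

0.09270 eV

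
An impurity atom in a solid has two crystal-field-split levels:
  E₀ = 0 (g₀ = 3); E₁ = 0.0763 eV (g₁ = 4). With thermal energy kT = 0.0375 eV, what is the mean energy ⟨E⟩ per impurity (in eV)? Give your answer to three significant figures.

Eᵢ/kT = 0, 2.0347.
Z = Σ gᵢe^(−Eᵢ/kT) = 3·e^(−0) + 4·e^(−2.0347) = 3.0000 + 0.52288 = 3.5229.
⟨E⟩ = Σ Eᵢ gᵢe^(−Eᵢ/kT) / Z = (0·3.0000 + 0.0763·0.52288) / 3.5229 = 0.0113 eV.

0.0113 eV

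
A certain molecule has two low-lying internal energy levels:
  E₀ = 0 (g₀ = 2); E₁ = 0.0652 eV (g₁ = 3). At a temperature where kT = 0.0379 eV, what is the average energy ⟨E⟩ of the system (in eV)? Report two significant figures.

Eᵢ/kT = 0, 1.720.
Z = Σ gᵢe^(−Eᵢ/kT) = 2·e^(−0) + 3·e^(−1.720) = 2.000 + 0.5372 = 2.537.
⟨E⟩ = Σ Eᵢ gᵢe^(−Eᵢ/kT) / Z = (0·2.000 + 0.0652·0.5372) / 2.537 = 0.014 eV.

0.014 eV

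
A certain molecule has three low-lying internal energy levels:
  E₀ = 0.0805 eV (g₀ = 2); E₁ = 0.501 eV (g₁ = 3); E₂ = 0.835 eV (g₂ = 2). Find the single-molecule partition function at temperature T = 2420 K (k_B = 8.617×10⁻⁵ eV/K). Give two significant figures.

k_BT = 8.617×10⁻⁵ × 2420 K = 0.2085 eV.
Eᵢ/kT = 0.3861, 2.403, 4.005.
Z = Σ gᵢe^(−Eᵢ/kT) = 2·e^(−0.3861) + 3·e^(−2.403) + 2·e^(−4.005) = 1.359 + 0.2713 + 0.03645 = 1.667.

Z = 1.7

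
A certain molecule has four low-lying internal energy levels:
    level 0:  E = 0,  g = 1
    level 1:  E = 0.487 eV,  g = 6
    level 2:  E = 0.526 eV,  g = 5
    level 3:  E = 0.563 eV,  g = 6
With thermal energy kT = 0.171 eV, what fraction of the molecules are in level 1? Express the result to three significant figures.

0.193

Eᵢ/kT = 0, 2.8480, 3.0760, 3.2924.
Z = Σ gᵢe^(−Eᵢ/kT) = 1·e^(−0) + 6·e^(−2.8480) + 5·e^(−3.0760) + 6·e^(−3.2924) = 1.0000 + 0.34776 + 0.23072 + 0.22299 = 1.8015.
P₁ = g₁ e^(−E₁/kT) / Z = 0.34776/1.8015 = 0.193.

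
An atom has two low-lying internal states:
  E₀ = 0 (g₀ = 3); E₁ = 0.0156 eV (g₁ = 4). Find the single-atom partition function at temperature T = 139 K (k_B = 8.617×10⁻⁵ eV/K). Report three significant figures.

Z = 4.09

k_BT = 8.617×10⁻⁵ × 139 K = 0.011978 eV.
Eᵢ/kT = 0, 1.3024.
Z = Σ gᵢe^(−Eᵢ/kT) = 3·e^(−0) + 4·e^(−1.3024) = 3.0000 + 1.0875 = 4.0875.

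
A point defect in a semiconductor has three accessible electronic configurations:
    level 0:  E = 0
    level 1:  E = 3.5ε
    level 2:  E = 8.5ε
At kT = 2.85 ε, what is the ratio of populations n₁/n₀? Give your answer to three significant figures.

n₁/n₀ = exp[−(E₁−E₀)/kT] = exp(−(3.5ε)/(2.85ε)) = exp(-1.2281) = 0.293.

0.293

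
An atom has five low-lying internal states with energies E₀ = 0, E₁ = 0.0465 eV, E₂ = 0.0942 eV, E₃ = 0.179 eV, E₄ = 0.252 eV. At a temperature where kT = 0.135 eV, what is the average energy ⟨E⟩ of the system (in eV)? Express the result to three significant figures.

Eᵢ/kT = 0, 0.34444, 0.69778, 1.3259, 1.8667.
Z = Σ e^(−Eᵢ/kT) = e^(−0) + e^(−0.34444) + e^(−0.69778) + e^(−1.3259) + e^(−1.8667) = 1.0000 + 0.70862 + 0.49769 + 0.26556 + 0.15463 = 2.6265.
⟨E⟩ = Σ Eᵢ e^(−Eᵢ/kT) / Z = (0·1.0000 + 0.0465·0.70862 + 0.0942·0.49769 + 0.179·0.26556 + 0.252·0.15463) / 2.6265 = 0.0633 eV.

0.0633 eV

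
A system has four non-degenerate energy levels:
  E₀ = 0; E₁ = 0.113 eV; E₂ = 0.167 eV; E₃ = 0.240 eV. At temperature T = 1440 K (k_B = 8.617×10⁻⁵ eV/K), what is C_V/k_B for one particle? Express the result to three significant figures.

0.441

k_BT = 8.617×10⁻⁵ × 1440 K = 0.12408 eV.
Eᵢ/kT = 0, 0.91070, 1.3459, 1.9342.
Z = Σ e^(−Eᵢ/kT) = e^(−0) + e^(−0.91070) + e^(−1.3459) + e^(−1.9342) = 1.0000 + 0.40224 + 0.26031 + 0.14454 = 1.8071.
⟨E⟩ = 0.068405 eV, ⟨E²⟩ = 0.011467 eV².
C_V/k_B = (⟨E²⟩ − ⟨E⟩²)/(kT)² = (0.011467 − 0.0046792)/0.015396 = 0.441.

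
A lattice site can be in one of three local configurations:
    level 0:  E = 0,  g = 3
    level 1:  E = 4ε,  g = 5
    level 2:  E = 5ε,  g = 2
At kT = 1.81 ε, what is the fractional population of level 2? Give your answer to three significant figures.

0.0344

Eᵢ/kT = 0, 2.2099, 2.7624.
Z = Σ gᵢe^(−Eᵢ/kT) = 3·e^(−0) + 5·e^(−2.2099) + 2·e^(−2.7624) = 3.0000 + 0.54856 + 0.12628 = 3.6748.
P₂ = g₂ e^(−E₂/kT) / Z = 0.12628/3.6748 = 0.0344.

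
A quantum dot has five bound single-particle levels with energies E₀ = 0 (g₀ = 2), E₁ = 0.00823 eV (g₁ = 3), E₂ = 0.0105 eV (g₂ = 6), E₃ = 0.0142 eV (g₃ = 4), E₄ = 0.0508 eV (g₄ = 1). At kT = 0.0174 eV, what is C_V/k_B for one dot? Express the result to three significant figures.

0.115

Eᵢ/kT = 0, 0.47299, 0.60345, 0.81609, 2.9195.
Z = Σ gᵢe^(−Eᵢ/kT) = 2·e^(−0) + 3·e^(−0.47299) + 6·e^(−0.60345) + 4·e^(−0.81609) + 1·e^(−2.9195) = 2.0000 + 1.8694 + 3.2815 + 1.7686 + 0.053961 = 8.9735.
⟨E⟩ = 0.0086584 eV, ⟨E²⟩ = 0.00010969 eV².
C_V/k_B = (⟨E²⟩ − ⟨E⟩²)/(kT)² = (0.00010969 − 0.000074968)/0.00030276 = 0.115.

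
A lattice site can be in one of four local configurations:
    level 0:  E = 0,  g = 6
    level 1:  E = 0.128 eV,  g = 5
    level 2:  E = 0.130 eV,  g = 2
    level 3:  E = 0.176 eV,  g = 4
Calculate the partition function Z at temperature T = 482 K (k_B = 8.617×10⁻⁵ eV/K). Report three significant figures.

Z = 6.37

k_BT = 8.617×10⁻⁵ × 482 K = 0.041534 eV.
Eᵢ/kT = 0, 3.0818, 3.1300, 4.2375.
Z = Σ gᵢe^(−Eᵢ/kT) = 6·e^(−0) + 5·e^(−3.0818) + 2·e^(−3.1300) + 4·e^(−4.2375) = 6.0000 + 0.22938 + 0.087436 + 0.057775 = 6.3746.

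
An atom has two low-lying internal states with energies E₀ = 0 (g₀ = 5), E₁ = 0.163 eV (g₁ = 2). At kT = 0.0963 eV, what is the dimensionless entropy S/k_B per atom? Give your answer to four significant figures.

Eᵢ/kT = 0, 1.69263.
Z = Σ gᵢe^(−Eᵢ/kT) = 5·e^(−0) + 2·e^(−1.69263) = 5.00000 + 0.368070 = 5.36807.
⟨E⟩ = Σ EᵢPᵢ = 0.0111763 eV.
S/k_B = ln Z + ⟨E⟩/kT = ln(5.36807) + 0.0111763/0.0963 = 1.68047 + 0.116057 = 1.797.

1.797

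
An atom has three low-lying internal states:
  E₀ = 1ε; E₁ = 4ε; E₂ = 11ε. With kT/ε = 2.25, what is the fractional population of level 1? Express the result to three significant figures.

0.207

Eᵢ/kT = 0.44444, 1.7778, 4.8889.
Z = Σ e^(−Eᵢ/kT) = e^(−0.44444) + e^(−1.7778) + e^(−4.8889) = 0.64118 + 0.16901 + 0.0075297 = 0.81772.
P₁ = e^(−E₁/kT) / Z = 0.16901/0.81772 = 0.207.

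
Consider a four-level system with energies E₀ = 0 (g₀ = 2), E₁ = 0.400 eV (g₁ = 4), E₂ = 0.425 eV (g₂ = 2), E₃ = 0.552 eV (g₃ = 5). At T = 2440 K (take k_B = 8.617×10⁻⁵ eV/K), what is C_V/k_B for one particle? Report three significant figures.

1.12

k_BT = 8.617×10⁻⁵ × 2440 K = 0.21025 eV.
Eᵢ/kT = 0, 1.9025, 2.0214, 2.6254.
Z = Σ gᵢe^(−Eᵢ/kT) = 2·e^(−0) + 4·e^(−1.9025) + 2·e^(−2.0214) + 5·e^(−2.6254) = 2.0000 + 0.59678 + 0.26494 + 0.36205 = 3.2238.
⟨E⟩ = 0.17097 eV, ⟨E²⟩ = 0.078683 eV².
C_V/k_B = (⟨E²⟩ − ⟨E⟩²)/(kT)² = (0.078683 − 0.029231)/0.044205 = 1.12.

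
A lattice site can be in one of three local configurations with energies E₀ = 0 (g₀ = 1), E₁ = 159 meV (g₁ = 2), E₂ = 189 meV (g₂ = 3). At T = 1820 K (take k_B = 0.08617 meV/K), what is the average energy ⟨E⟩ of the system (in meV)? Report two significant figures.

110 meV

k_BT = 0.08617 × 1820 K = 156.8 meV.
Eᵢ/kT = 0, 1.014, 1.205.
Z = Σ gᵢe^(−Eᵢ/kT) = 1·e^(−0) + 2·e^(−1.014) + 3·e^(−1.205) = 1.000 + 0.7255 + 0.8991 = 2.625.
⟨E⟩ = Σ Eᵢ gᵢe^(−Eᵢ/kT) / Z = (0·1.000 + 159·0.7255 + 189·0.8991) / 2.625 = 110 meV.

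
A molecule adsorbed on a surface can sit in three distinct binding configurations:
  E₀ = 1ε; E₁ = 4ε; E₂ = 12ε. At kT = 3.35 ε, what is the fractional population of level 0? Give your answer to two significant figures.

Eᵢ/kT = 0.2985, 1.194, 3.582.
Z = Σ e^(−Eᵢ/kT) = e^(−0.2985) + e^(−1.194) + e^(−3.582) = 0.7419 + 0.3030 + 0.02782 = 1.073.
P₀ = e^(−E₀/kT) / Z = 0.7419/1.073 = 0.69.

0.69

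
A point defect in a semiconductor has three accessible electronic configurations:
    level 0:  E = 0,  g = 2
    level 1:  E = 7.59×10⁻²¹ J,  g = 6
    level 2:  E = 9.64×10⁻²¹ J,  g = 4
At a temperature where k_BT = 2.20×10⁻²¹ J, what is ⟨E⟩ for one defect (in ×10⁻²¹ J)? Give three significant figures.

Eᵢ/kT = 0, 3.4500, 4.3818.
Z = Σ gᵢe^(−Eᵢ/kT) = 2·e^(−0) + 6·e^(−3.4500) + 4·e^(−4.3818) = 2.0000 + 0.19047 + 0.050011 = 2.2405.
⟨E⟩ = Σ Eᵢ gᵢe^(−Eᵢ/kT) / Z = (0·2.0000 + 7.59·0.19047 + 9.64·0.050011) / 2.2405 = 0.860 ×10⁻²¹ J.

0.860 ×10⁻²¹ J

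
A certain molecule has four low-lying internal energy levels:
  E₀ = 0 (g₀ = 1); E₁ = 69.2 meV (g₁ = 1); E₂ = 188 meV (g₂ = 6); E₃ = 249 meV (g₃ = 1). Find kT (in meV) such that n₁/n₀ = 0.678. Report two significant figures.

180 meV

n₁/n₀ = (g₁/g₀) exp[−(E₁−E₀)/kT] = 0.678.
⇒ (E₁−E₀)/kT = ln((1/1)/0.678) = ln(1.475) = 0.3887.
kT = 69.2 meV / 0.3887 = 180 meV.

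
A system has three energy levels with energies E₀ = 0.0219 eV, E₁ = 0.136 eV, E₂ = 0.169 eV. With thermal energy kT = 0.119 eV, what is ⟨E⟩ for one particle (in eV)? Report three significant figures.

Eᵢ/kT = 0.18403, 1.1429, 1.4202.
Z = Σ e^(−Eᵢ/kT) = e^(−0.18403) + e^(−1.1429) + e^(−1.4202) = 0.83191 + 0.31889 + 0.24167 = 1.3925.
⟨E⟩ = Σ Eᵢ e^(−Eᵢ/kT) / Z = (0.0219·0.83191 + 0.136·0.31889 + 0.169·0.24167) / 1.3925 = 0.0736 eV.

0.0736 eV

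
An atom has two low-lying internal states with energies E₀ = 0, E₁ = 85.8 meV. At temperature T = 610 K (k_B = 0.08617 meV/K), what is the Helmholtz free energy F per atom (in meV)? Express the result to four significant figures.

-9.385 meV

k_BT = 0.08617 × 610 K = 52.5637 meV.
Eᵢ/kT = 0, 1.63231.
Z = Σ e^(−Eᵢ/kT) = e^(−0) + e^(−1.63231) = 1.00000 + 0.195477 = 1.19548.
F = −kT ln Z = −52.5637 × ln(1.19548) = −52.5637 × 0.178548 = -9.385 meV.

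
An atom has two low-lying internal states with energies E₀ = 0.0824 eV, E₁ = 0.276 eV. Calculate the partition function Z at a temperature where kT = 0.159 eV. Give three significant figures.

Eᵢ/kT = 0.51824, 1.7358.
Z = Σ e^(−Eᵢ/kT) = e^(−0.51824) + e^(−1.7358) = 0.59557 + 0.17626 = 0.77183.

Z = 0.772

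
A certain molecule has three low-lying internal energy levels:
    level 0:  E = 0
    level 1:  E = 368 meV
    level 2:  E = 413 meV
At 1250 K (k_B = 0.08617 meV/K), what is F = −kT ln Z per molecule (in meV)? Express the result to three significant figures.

k_BT = 0.08617 × 1250 K = 107.71 meV.
Eᵢ/kT = 0, 3.4166, 3.8344.
Z = Σ e^(−Eᵢ/kT) = e^(−0) + e^(−3.4166) + e^(−3.8344) = 1.0000 + 0.032824 + 0.021614 = 1.0544.
F = −kT ln Z = −107.71 × ln(1.0544) = −107.71 × 0.052972 = -5.71 meV.

-5.71 meV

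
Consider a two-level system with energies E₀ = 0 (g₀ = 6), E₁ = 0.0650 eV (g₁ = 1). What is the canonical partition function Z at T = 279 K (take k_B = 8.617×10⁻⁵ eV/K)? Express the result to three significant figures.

k_BT = 8.617×10⁻⁵ × 279 K = 0.024041 eV.
Eᵢ/kT = 0, 2.7037.
Z = Σ gᵢe^(−Eᵢ/kT) = 6·e^(−0) + 1·e^(−2.7037) = 6.0000 + 0.066957 = 6.0670.

Z = 6.07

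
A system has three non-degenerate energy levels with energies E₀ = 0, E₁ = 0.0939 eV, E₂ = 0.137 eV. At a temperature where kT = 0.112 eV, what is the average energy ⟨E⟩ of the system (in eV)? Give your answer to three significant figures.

Eᵢ/kT = 0, 0.83839, 1.2232.
Z = Σ e^(−Eᵢ/kT) = e^(−0) + e^(−0.83839) + e^(−1.2232) = 1.0000 + 0.43241 + 0.29429 = 1.7267.
⟨E⟩ = Σ Eᵢ e^(−Eᵢ/kT) / Z = (0·1.0000 + 0.0939·0.43241 + 0.137·0.29429) / 1.7267 = 0.0469 eV.

0.0469 eV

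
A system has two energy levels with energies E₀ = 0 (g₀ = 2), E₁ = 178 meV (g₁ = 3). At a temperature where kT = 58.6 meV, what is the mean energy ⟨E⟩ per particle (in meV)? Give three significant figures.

Eᵢ/kT = 0, 3.0375.
Z = Σ gᵢe^(−Eᵢ/kT) = 2·e^(−0) + 3·e^(−3.0375) = 2.0000 + 0.14386 = 2.1439.
⟨E⟩ = Σ Eᵢ gᵢe^(−Eᵢ/kT) / Z = (0·2.0000 + 178·0.14386) / 2.1439 = 11.9 meV.

11.9 meV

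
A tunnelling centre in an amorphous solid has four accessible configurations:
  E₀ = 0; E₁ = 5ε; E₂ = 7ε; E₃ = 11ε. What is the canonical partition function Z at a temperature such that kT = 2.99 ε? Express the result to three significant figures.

Z = 1.31

Eᵢ/kT = 0, 1.6722, 2.3411, 3.6789.
Z = Σ e^(−Eᵢ/kT) = e^(−0) + e^(−1.6722) + e^(−2.3411) + e^(−3.6789) = 1.0000 + 0.18783 + 0.096222 + 0.025251 = 1.3093.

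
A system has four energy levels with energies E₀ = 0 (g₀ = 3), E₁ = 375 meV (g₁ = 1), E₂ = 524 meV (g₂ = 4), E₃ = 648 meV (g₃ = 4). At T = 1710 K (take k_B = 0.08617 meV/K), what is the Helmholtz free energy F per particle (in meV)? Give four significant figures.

k_BT = 0.08617 × 1710 K = 147.351 meV.
Eᵢ/kT = 0, 2.54494, 3.55613, 4.39766.
Z = Σ gᵢe^(−Eᵢ/kT) = 3·e^(−0) + 1·e^(−2.54494) + 4·e^(−3.55613) + 4·e^(−4.39766) = 3.00000 + 0.0784778 + 0.114196 + 0.0492244 = 3.24190.
F = −kT ln Z = −147.351 × ln(3.24190) = −147.351 × 1.17616 = -173.3 meV.

-173.3 meV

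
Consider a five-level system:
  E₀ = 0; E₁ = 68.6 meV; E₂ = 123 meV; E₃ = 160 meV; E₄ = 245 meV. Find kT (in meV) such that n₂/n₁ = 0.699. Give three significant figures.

n₂/n₁ = exp[−(E₂−E₁)/kT] = 0.699.
⇒ (E₂−E₁)/kT = ln(1/0.699) = ln(1.4306) = 0.35809.
kT = 54.4 meV / 0.35809 = 152 meV.

152 meV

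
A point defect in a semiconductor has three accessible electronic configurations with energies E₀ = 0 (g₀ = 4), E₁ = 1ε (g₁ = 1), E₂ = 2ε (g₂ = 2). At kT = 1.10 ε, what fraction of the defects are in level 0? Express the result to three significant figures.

Eᵢ/kT = 0, 0.90909, 1.8182.
Z = Σ gᵢe^(−Eᵢ/kT) = 4·e^(−0) + 1·e^(−0.90909) + 2·e^(−1.8182) = 4.0000 + 0.40289 + 0.32464 = 4.7275.
P₀ = g₀ e^(−E₀/kT) / Z = 4.0000/4.7275 = 0.846.

0.846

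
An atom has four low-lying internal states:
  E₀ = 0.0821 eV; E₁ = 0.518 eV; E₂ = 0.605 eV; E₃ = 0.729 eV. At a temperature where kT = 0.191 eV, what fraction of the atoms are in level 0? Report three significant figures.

0.833

Eᵢ/kT = 0.42984, 2.7120, 3.1675, 3.8168.
Z = Σ e^(−Eᵢ/kT) = e^(−0.42984) + e^(−2.7120) + e^(−3.1675) + e^(−3.8168) = 0.65061 + 0.066404 + 0.042109 + 0.021998 = 0.78112.
P₀ = e^(−E₀/kT) / Z = 0.65061/0.78112 = 0.833.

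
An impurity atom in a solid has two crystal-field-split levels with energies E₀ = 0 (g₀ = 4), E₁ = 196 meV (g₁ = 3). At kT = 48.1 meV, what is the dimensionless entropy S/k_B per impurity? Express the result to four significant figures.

1.450

Eᵢ/kT = 0, 4.07484.
Z = Σ gᵢe^(−Eᵢ/kT) = 4·e^(−0) + 3·e^(−4.07484) = 4.00000 + 0.0509848 = 4.05098.
⟨E⟩ = Σ EᵢPᵢ = 2.46682 meV.
S/k_B = ln Z + ⟨E⟩/kT = ln(4.05098) + 2.46682/48.1 = 1.39896 + 0.0512852 = 1.450.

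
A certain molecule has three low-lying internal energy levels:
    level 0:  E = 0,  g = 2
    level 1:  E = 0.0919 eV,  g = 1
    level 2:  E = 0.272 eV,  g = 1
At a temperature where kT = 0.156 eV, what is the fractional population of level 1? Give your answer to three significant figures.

0.203

Eᵢ/kT = 0, 0.58910, 1.7436.
Z = Σ gᵢe^(−Eᵢ/kT) = 2·e^(−0) + 1·e^(−0.58910) + 1·e^(−1.7436) = 2.0000 + 0.55483 + 0.17489 = 2.7297.
P₁ = g₁ e^(−E₁/kT) / Z = 0.55483/2.7297 = 0.203.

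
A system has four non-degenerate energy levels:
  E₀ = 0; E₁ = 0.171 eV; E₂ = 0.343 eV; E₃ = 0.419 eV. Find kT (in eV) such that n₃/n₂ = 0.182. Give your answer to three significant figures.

0.0446 eV

n₃/n₂ = exp[−(E₃−E₂)/kT] = 0.182.
⇒ (E₃−E₂)/kT = ln(1/0.182) = ln(5.4945) = 1.7037.
kT = 0.076 eV / 1.7037 = 0.0446 eV.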